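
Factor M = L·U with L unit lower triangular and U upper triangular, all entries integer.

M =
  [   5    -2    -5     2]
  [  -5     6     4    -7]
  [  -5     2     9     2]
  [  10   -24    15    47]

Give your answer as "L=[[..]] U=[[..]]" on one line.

L=[[1,0,0,0],[-1,1,0,0],[-1,0,1,0],[2,-5,5,1]] U=[[5,-2,-5,2],[0,4,-1,-5],[0,0,4,4],[0,0,0,-2]]

  R1 -= -1·R0 → [0,4,-1,-5]
  R2 -= -1·R0 → [0,0,4,4]
  R3 -= 2·R0 → [0,-20,25,43]
  R2 -= 0·R1 → [0,0,4,4]
  R3 -= -5·R1 → [0,0,20,18]
  R3 -= 5·R2 → [0,0,0,-2]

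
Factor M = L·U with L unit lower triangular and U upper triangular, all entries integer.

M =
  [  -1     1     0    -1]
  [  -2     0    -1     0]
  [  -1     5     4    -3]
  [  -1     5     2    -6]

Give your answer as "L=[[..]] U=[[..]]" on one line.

L=[[1,0,0,0],[2,1,0,0],[1,-2,1,0],[1,-2,0,1]] U=[[-1,1,0,-1],[0,-2,-1,2],[0,0,2,2],[0,0,0,-1]]

  row1 -= 2·row0 → [0,-2,-1,2]
  row2 -= 1·row0 → [0,4,4,-2]
  row3 -= 1·row0 → [0,4,2,-5]
  row2 -= -2·row1 → [0,0,2,2]
  row3 -= -2·row1 → [0,0,0,-1]
  row3 -= 0·row2 → [0,0,0,-1]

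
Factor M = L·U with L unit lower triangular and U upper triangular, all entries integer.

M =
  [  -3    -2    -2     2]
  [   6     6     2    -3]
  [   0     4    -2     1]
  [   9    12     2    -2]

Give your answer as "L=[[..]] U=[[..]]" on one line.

  row1 -= -2·row0 → [0,2,-2,1]
  row2 -= 0·row0 → [0,4,-2,1]
  row3 -= -3·row0 → [0,6,-4,4]
  row2 -= 2·row1 → [0,0,2,-1]
  row3 -= 3·row1 → [0,0,2,1]
  row3 -= 1·row2 → [0,0,0,2]

L=[[1,0,0,0],[-2,1,0,0],[0,2,1,0],[-3,3,1,1]] U=[[-3,-2,-2,2],[0,2,-2,1],[0,0,2,-1],[0,0,0,2]]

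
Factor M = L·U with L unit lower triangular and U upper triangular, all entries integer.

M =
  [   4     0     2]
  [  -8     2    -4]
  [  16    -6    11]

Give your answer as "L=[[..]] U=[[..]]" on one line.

  R1 -= -2·R0 → [0,2,0]
  R2 -= 4·R0 → [0,-6,3]
  R2 -= -3·R1 → [0,0,3]

L=[[1,0,0],[-2,1,0],[4,-3,1]] U=[[4,0,2],[0,2,0],[0,0,3]]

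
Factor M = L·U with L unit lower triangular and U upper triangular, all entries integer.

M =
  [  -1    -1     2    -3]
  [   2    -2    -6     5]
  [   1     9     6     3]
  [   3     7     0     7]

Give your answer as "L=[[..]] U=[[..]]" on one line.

L=[[1,0,0,0],[-2,1,0,0],[-1,-2,1,0],[-3,-1,1,1]] U=[[-1,-1,2,-3],[0,-4,-2,-1],[0,0,4,-2],[0,0,0,-1]]

  r1 -= -2·r0 → [0,-4,-2,-1]
  r2 -= -1·r0 → [0,8,8,0]
  r3 -= -3·r0 → [0,4,6,-2]
  r2 -= -2·r1 → [0,0,4,-2]
  r3 -= -1·r1 → [0,0,4,-3]
  r3 -= 1·r2 → [0,0,0,-1]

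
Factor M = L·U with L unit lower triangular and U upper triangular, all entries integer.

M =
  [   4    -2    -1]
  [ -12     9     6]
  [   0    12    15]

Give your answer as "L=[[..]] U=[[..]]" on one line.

  r1 -= -3·r0 → [0,3,3]
  r2 -= 0·r0 → [0,12,15]
  r2 -= 4·r1 → [0,0,3]

L=[[1,0,0],[-3,1,0],[0,4,1]] U=[[4,-2,-1],[0,3,3],[0,0,3]]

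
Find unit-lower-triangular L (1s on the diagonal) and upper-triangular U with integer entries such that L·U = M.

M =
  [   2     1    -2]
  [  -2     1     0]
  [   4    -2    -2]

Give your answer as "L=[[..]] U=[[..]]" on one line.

L=[[1,0,0],[-1,1,0],[2,-2,1]] U=[[2,1,-2],[0,2,-2],[0,0,-2]]

  row1 -= -1·row0 → [0,2,-2]
  row2 -= 2·row0 → [0,-4,2]
  row2 -= -2·row1 → [0,0,-2]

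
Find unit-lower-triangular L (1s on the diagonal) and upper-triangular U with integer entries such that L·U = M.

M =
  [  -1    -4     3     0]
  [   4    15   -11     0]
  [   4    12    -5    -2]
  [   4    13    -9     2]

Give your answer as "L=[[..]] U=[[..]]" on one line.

  r1 -= -4·r0 → [0,-1,1,0]
  r2 -= -4·r0 → [0,-4,7,-2]
  r3 -= -4·r0 → [0,-3,3,2]
  r2 -= 4·r1 → [0,0,3,-2]
  r3 -= 3·r1 → [0,0,0,2]
  r3 -= 0·r2 → [0,0,0,2]

L=[[1,0,0,0],[-4,1,0,0],[-4,4,1,0],[-4,3,0,1]] U=[[-1,-4,3,0],[0,-1,1,0],[0,0,3,-2],[0,0,0,2]]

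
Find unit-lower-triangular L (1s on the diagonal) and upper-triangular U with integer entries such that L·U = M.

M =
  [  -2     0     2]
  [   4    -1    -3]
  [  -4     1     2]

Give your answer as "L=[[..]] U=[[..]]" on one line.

L=[[1,0,0],[-2,1,0],[2,-1,1]] U=[[-2,0,2],[0,-1,1],[0,0,-1]]

  r1 -= -2·r0 → [0,-1,1]
  r2 -= 2·r0 → [0,1,-2]
  r2 -= -1·r1 → [0,0,-1]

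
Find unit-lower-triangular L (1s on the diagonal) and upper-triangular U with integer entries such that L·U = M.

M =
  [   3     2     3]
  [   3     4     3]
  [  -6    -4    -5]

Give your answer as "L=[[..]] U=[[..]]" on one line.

  r1 -= 1·r0 → [0,2,0]
  r2 -= -2·r0 → [0,0,1]
  r2 -= 0·r1 → [0,0,1]

L=[[1,0,0],[1,1,0],[-2,0,1]] U=[[3,2,3],[0,2,0],[0,0,1]]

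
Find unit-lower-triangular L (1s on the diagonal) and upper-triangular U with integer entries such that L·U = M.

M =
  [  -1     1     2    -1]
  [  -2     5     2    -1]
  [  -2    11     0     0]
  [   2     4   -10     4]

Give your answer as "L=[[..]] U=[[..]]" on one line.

L=[[1,0,0,0],[2,1,0,0],[2,3,1,0],[-2,2,-1,1]] U=[[-1,1,2,-1],[0,3,-2,1],[0,0,2,-1],[0,0,0,-1]]

  row1 -= 2·row0 → [0,3,-2,1]
  row2 -= 2·row0 → [0,9,-4,2]
  row3 -= -2·row0 → [0,6,-6,2]
  row2 -= 3·row1 → [0,0,2,-1]
  row3 -= 2·row1 → [0,0,-2,0]
  row3 -= -1·row2 → [0,0,0,-1]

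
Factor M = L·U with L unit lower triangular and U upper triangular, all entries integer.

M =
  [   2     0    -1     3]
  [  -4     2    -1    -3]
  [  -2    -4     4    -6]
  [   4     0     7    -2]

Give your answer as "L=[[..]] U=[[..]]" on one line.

  r1 -= -2·r0 → [0,2,-3,3]
  r2 -= -1·r0 → [0,-4,3,-3]
  r3 -= 2·r0 → [0,0,9,-8]
  r2 -= -2·r1 → [0,0,-3,3]
  r3 -= 0·r1 → [0,0,9,-8]
  r3 -= -3·r2 → [0,0,0,1]

L=[[1,0,0,0],[-2,1,0,0],[-1,-2,1,0],[2,0,-3,1]] U=[[2,0,-1,3],[0,2,-3,3],[0,0,-3,3],[0,0,0,1]]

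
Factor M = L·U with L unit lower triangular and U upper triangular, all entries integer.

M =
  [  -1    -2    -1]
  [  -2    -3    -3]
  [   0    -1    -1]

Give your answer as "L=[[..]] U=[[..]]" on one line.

L=[[1,0,0],[2,1,0],[0,-1,1]] U=[[-1,-2,-1],[0,1,-1],[0,0,-2]]

  row1 -= 2·row0 → [0,1,-1]
  row2 -= 0·row0 → [0,-1,-1]
  row2 -= -1·row1 → [0,0,-2]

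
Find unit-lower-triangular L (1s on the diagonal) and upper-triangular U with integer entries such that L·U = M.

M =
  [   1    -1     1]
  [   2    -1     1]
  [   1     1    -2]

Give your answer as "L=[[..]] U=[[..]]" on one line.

L=[[1,0,0],[2,1,0],[1,2,1]] U=[[1,-1,1],[0,1,-1],[0,0,-1]]

  R1 -= 2·R0 → [0,1,-1]
  R2 -= 1·R0 → [0,2,-3]
  R2 -= 2·R1 → [0,0,-1]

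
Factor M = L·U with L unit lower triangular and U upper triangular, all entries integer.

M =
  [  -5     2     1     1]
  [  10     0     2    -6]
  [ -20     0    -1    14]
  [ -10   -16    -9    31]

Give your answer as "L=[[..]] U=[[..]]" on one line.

  row1 -= -2·row0 → [0,4,4,-4]
  row2 -= 4·row0 → [0,-8,-5,10]
  row3 -= 2·row0 → [0,-20,-11,29]
  row2 -= -2·row1 → [0,0,3,2]
  row3 -= -5·row1 → [0,0,9,9]
  row3 -= 3·row2 → [0,0,0,3]

L=[[1,0,0,0],[-2,1,0,0],[4,-2,1,0],[2,-5,3,1]] U=[[-5,2,1,1],[0,4,4,-4],[0,0,3,2],[0,0,0,3]]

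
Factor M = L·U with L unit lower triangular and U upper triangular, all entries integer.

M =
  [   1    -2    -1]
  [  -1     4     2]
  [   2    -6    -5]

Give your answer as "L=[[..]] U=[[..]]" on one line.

  r1 -= -1·r0 → [0,2,1]
  r2 -= 2·r0 → [0,-2,-3]
  r2 -= -1·r1 → [0,0,-2]

L=[[1,0,0],[-1,1,0],[2,-1,1]] U=[[1,-2,-1],[0,2,1],[0,0,-2]]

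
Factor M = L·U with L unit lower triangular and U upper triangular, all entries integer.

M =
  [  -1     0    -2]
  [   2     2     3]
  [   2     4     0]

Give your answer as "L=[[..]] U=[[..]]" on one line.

L=[[1,0,0],[-2,1,0],[-2,2,1]] U=[[-1,0,-2],[0,2,-1],[0,0,-2]]

  R1 -= -2·R0 → [0,2,-1]
  R2 -= -2·R0 → [0,4,-4]
  R2 -= 2·R1 → [0,0,-2]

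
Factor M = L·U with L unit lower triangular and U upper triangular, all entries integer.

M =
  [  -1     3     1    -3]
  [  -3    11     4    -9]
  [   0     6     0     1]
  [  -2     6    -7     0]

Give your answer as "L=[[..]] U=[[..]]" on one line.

  R1 -= 3·R0 → [0,2,1,0]
  R2 -= 0·R0 → [0,6,0,1]
  R3 -= 2·R0 → [0,0,-9,6]
  R2 -= 3·R1 → [0,0,-3,1]
  R3 -= 0·R1 → [0,0,-9,6]
  R3 -= 3·R2 → [0,0,0,3]

L=[[1,0,0,0],[3,1,0,0],[0,3,1,0],[2,0,3,1]] U=[[-1,3,1,-3],[0,2,1,0],[0,0,-3,1],[0,0,0,3]]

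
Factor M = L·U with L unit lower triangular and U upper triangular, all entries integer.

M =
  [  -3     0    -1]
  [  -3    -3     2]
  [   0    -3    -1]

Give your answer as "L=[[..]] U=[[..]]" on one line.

  R1 -= 1·R0 → [0,-3,3]
  R2 -= 0·R0 → [0,-3,-1]
  R2 -= 1·R1 → [0,0,-4]

L=[[1,0,0],[1,1,0],[0,1,1]] U=[[-3,0,-1],[0,-3,3],[0,0,-4]]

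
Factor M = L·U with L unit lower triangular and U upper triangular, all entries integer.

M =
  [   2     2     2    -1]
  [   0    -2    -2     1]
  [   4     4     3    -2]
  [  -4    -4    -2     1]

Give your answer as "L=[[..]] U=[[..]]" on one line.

  r1 -= 0·r0 → [0,-2,-2,1]
  r2 -= 2·r0 → [0,0,-1,0]
  r3 -= -2·r0 → [0,0,2,-1]
  r2 -= 0·r1 → [0,0,-1,0]
  r3 -= 0·r1 → [0,0,2,-1]
  r3 -= -2·r2 → [0,0,0,-1]

L=[[1,0,0,0],[0,1,0,0],[2,0,1,0],[-2,0,-2,1]] U=[[2,2,2,-1],[0,-2,-2,1],[0,0,-1,0],[0,0,0,-1]]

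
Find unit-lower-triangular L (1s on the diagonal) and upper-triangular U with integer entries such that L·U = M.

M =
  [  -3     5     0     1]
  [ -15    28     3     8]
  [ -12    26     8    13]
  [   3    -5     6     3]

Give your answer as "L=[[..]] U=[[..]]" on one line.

  row1 -= 5·row0 → [0,3,3,3]
  row2 -= 4·row0 → [0,6,8,9]
  row3 -= -1·row0 → [0,0,6,4]
  row2 -= 2·row1 → [0,0,2,3]
  row3 -= 0·row1 → [0,0,6,4]
  row3 -= 3·row2 → [0,0,0,-5]

L=[[1,0,0,0],[5,1,0,0],[4,2,1,0],[-1,0,3,1]] U=[[-3,5,0,1],[0,3,3,3],[0,0,2,3],[0,0,0,-5]]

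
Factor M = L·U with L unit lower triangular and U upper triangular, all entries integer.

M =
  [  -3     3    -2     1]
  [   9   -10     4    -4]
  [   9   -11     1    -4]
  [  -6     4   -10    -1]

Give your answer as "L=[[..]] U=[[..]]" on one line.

  R1 -= -3·R0 → [0,-1,-2,-1]
  R2 -= -3·R0 → [0,-2,-5,-1]
  R3 -= 2·R0 → [0,-2,-6,-3]
  R2 -= 2·R1 → [0,0,-1,1]
  R3 -= 2·R1 → [0,0,-2,-1]
  R3 -= 2·R2 → [0,0,0,-3]

L=[[1,0,0,0],[-3,1,0,0],[-3,2,1,0],[2,2,2,1]] U=[[-3,3,-2,1],[0,-1,-2,-1],[0,0,-1,1],[0,0,0,-3]]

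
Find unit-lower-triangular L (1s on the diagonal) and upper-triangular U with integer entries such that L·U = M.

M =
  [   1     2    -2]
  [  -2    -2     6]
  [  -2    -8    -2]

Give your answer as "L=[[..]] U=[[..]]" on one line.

L=[[1,0,0],[-2,1,0],[-2,-2,1]] U=[[1,2,-2],[0,2,2],[0,0,-2]]

  row1 -= -2·row0 → [0,2,2]
  row2 -= -2·row0 → [0,-4,-6]
  row2 -= -2·row1 → [0,0,-2]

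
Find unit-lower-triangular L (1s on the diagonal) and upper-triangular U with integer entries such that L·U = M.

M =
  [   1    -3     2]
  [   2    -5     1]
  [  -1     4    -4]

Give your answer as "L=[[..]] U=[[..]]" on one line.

L=[[1,0,0],[2,1,0],[-1,1,1]] U=[[1,-3,2],[0,1,-3],[0,0,1]]

  row1 -= 2·row0 → [0,1,-3]
  row2 -= -1·row0 → [0,1,-2]
  row2 -= 1·row1 → [0,0,1]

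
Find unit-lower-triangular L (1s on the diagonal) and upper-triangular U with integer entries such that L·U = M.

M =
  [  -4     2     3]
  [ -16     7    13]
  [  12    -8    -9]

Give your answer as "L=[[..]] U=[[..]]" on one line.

  r1 -= 4·r0 → [0,-1,1]
  r2 -= -3·r0 → [0,-2,0]
  r2 -= 2·r1 → [0,0,-2]

L=[[1,0,0],[4,1,0],[-3,2,1]] U=[[-4,2,3],[0,-1,1],[0,0,-2]]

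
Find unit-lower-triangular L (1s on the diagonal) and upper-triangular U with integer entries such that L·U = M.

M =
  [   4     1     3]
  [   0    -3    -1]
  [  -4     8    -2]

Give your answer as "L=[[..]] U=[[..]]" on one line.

  R1 -= 0·R0 → [0,-3,-1]
  R2 -= -1·R0 → [0,9,1]
  R2 -= -3·R1 → [0,0,-2]

L=[[1,0,0],[0,1,0],[-1,-3,1]] U=[[4,1,3],[0,-3,-1],[0,0,-2]]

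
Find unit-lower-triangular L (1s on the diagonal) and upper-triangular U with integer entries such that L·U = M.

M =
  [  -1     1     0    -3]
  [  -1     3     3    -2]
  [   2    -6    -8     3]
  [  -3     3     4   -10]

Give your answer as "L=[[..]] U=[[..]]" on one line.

L=[[1,0,0,0],[1,1,0,0],[-2,-2,1,0],[3,0,-2,1]] U=[[-1,1,0,-3],[0,2,3,1],[0,0,-2,-1],[0,0,0,-3]]

  R1 -= 1·R0 → [0,2,3,1]
  R2 -= -2·R0 → [0,-4,-8,-3]
  R3 -= 3·R0 → [0,0,4,-1]
  R2 -= -2·R1 → [0,0,-2,-1]
  R3 -= 0·R1 → [0,0,4,-1]
  R3 -= -2·R2 → [0,0,0,-3]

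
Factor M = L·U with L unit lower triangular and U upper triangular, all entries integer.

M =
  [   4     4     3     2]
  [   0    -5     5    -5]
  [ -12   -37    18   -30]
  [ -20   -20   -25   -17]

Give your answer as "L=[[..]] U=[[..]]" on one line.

  R1 -= 0·R0 → [0,-5,5,-5]
  R2 -= -3·R0 → [0,-25,27,-24]
  R3 -= -5·R0 → [0,0,-10,-7]
  R2 -= 5·R1 → [0,0,2,1]
  R3 -= 0·R1 → [0,0,-10,-7]
  R3 -= -5·R2 → [0,0,0,-2]

L=[[1,0,0,0],[0,1,0,0],[-3,5,1,0],[-5,0,-5,1]] U=[[4,4,3,2],[0,-5,5,-5],[0,0,2,1],[0,0,0,-2]]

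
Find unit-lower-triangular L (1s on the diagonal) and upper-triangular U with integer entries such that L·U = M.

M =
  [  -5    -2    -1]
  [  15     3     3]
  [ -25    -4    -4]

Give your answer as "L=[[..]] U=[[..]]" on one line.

  R1 -= -3·R0 → [0,-3,0]
  R2 -= 5·R0 → [0,6,1]
  R2 -= -2·R1 → [0,0,1]

L=[[1,0,0],[-3,1,0],[5,-2,1]] U=[[-5,-2,-1],[0,-3,0],[0,0,1]]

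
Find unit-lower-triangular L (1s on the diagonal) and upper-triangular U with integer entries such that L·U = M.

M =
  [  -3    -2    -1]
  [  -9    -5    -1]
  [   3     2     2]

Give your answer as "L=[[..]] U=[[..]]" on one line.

  r1 -= 3·r0 → [0,1,2]
  r2 -= -1·r0 → [0,0,1]
  r2 -= 0·r1 → [0,0,1]

L=[[1,0,0],[3,1,0],[-1,0,1]] U=[[-3,-2,-1],[0,1,2],[0,0,1]]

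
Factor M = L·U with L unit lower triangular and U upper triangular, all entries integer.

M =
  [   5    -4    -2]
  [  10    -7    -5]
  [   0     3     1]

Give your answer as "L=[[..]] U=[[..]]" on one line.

  R1 -= 2·R0 → [0,1,-1]
  R2 -= 0·R0 → [0,3,1]
  R2 -= 3·R1 → [0,0,4]

L=[[1,0,0],[2,1,0],[0,3,1]] U=[[5,-4,-2],[0,1,-1],[0,0,4]]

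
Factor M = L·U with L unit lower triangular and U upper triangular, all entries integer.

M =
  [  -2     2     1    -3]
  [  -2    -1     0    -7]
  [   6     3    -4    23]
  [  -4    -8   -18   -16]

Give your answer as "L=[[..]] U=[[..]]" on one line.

  r1 -= 1·r0 → [0,-3,-1,-4]
  r2 -= -3·r0 → [0,9,-1,14]
  r3 -= 2·r0 → [0,-12,-20,-10]
  r2 -= -3·r1 → [0,0,-4,2]
  r3 -= 4·r1 → [0,0,-16,6]
  r3 -= 4·r2 → [0,0,0,-2]

L=[[1,0,0,0],[1,1,0,0],[-3,-3,1,0],[2,4,4,1]] U=[[-2,2,1,-3],[0,-3,-1,-4],[0,0,-4,2],[0,0,0,-2]]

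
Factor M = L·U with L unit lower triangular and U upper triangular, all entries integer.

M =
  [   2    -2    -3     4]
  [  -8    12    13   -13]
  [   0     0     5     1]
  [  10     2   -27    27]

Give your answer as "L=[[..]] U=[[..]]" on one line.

L=[[1,0,0,0],[-4,1,0,0],[0,0,1,0],[5,3,-3,1]] U=[[2,-2,-3,4],[0,4,1,3],[0,0,5,1],[0,0,0,1]]

  R1 -= -4·R0 → [0,4,1,3]
  R2 -= 0·R0 → [0,0,5,1]
  R3 -= 5·R0 → [0,12,-12,7]
  R2 -= 0·R1 → [0,0,5,1]
  R3 -= 3·R1 → [0,0,-15,-2]
  R3 -= -3·R2 → [0,0,0,1]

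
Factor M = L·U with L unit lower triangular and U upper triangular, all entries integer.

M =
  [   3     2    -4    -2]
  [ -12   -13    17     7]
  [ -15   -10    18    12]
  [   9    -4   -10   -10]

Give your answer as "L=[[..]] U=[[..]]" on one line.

L=[[1,0,0,0],[-4,1,0,0],[-5,0,1,0],[3,2,0,1]] U=[[3,2,-4,-2],[0,-5,1,-1],[0,0,-2,2],[0,0,0,-2]]

  row1 -= -4·row0 → [0,-5,1,-1]
  row2 -= -5·row0 → [0,0,-2,2]
  row3 -= 3·row0 → [0,-10,2,-4]
  row2 -= 0·row1 → [0,0,-2,2]
  row3 -= 2·row1 → [0,0,0,-2]
  row3 -= 0·row2 → [0,0,0,-2]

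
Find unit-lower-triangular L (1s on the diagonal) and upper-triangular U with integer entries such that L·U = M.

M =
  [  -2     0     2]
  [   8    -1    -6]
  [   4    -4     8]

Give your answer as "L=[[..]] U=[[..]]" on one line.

L=[[1,0,0],[-4,1,0],[-2,4,1]] U=[[-2,0,2],[0,-1,2],[0,0,4]]

  row1 -= -4·row0 → [0,-1,2]
  row2 -= -2·row0 → [0,-4,12]
  row2 -= 4·row1 → [0,0,4]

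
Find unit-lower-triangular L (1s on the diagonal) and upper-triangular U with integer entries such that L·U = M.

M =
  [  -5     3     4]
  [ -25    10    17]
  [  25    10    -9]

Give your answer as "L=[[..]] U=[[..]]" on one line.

  r1 -= 5·r0 → [0,-5,-3]
  r2 -= -5·r0 → [0,25,11]
  r2 -= -5·r1 → [0,0,-4]

L=[[1,0,0],[5,1,0],[-5,-5,1]] U=[[-5,3,4],[0,-5,-3],[0,0,-4]]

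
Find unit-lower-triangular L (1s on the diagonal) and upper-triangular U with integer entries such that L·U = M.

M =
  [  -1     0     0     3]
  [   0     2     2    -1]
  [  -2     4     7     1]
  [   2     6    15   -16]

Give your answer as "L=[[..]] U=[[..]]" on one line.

L=[[1,0,0,0],[0,1,0,0],[2,2,1,0],[-2,3,3,1]] U=[[-1,0,0,3],[0,2,2,-1],[0,0,3,-3],[0,0,0,2]]

  r1 -= 0·r0 → [0,2,2,-1]
  r2 -= 2·r0 → [0,4,7,-5]
  r3 -= -2·r0 → [0,6,15,-10]
  r2 -= 2·r1 → [0,0,3,-3]
  r3 -= 3·r1 → [0,0,9,-7]
  r3 -= 3·r2 → [0,0,0,2]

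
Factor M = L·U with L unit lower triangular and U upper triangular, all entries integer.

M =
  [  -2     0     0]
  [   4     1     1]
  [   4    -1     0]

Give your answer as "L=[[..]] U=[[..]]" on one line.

L=[[1,0,0],[-2,1,0],[-2,-1,1]] U=[[-2,0,0],[0,1,1],[0,0,1]]

  R1 -= -2·R0 → [0,1,1]
  R2 -= -2·R0 → [0,-1,0]
  R2 -= -1·R1 → [0,0,1]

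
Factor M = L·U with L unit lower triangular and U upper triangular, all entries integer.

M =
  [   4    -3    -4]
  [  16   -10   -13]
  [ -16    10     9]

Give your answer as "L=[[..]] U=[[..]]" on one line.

  row1 -= 4·row0 → [0,2,3]
  row2 -= -4·row0 → [0,-2,-7]
  row2 -= -1·row1 → [0,0,-4]

L=[[1,0,0],[4,1,0],[-4,-1,1]] U=[[4,-3,-4],[0,2,3],[0,0,-4]]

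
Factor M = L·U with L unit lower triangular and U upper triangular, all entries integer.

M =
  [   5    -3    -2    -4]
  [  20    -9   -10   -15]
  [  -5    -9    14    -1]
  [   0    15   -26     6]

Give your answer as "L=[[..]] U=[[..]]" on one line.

  R1 -= 4·R0 → [0,3,-2,1]
  R2 -= -1·R0 → [0,-12,12,-5]
  R3 -= 0·R0 → [0,15,-26,6]
  R2 -= -4·R1 → [0,0,4,-1]
  R3 -= 5·R1 → [0,0,-16,1]
  R3 -= -4·R2 → [0,0,0,-3]

L=[[1,0,0,0],[4,1,0,0],[-1,-4,1,0],[0,5,-4,1]] U=[[5,-3,-2,-4],[0,3,-2,1],[0,0,4,-1],[0,0,0,-3]]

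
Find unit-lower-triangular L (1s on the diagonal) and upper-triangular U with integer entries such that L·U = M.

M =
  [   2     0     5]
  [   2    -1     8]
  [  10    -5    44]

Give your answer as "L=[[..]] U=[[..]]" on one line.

L=[[1,0,0],[1,1,0],[5,5,1]] U=[[2,0,5],[0,-1,3],[0,0,4]]

  row1 -= 1·row0 → [0,-1,3]
  row2 -= 5·row0 → [0,-5,19]
  row2 -= 5·row1 → [0,0,4]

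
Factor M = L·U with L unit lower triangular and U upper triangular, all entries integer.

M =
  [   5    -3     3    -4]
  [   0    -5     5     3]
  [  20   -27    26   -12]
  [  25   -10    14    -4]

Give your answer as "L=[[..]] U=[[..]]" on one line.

L=[[1,0,0,0],[0,1,0,0],[4,3,1,0],[5,-1,-4,1]] U=[[5,-3,3,-4],[0,-5,5,3],[0,0,-1,-5],[0,0,0,-1]]

  r1 -= 0·r0 → [0,-5,5,3]
  r2 -= 4·r0 → [0,-15,14,4]
  r3 -= 5·r0 → [0,5,-1,16]
  r2 -= 3·r1 → [0,0,-1,-5]
  r3 -= -1·r1 → [0,0,4,19]
  r3 -= -4·r2 → [0,0,0,-1]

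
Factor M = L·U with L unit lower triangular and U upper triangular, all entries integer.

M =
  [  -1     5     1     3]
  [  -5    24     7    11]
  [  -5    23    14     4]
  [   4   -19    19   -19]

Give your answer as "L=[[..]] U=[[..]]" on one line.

  row1 -= 5·row0 → [0,-1,2,-4]
  row2 -= 5·row0 → [0,-2,9,-11]
  row3 -= -4·row0 → [0,1,23,-7]
  row2 -= 2·row1 → [0,0,5,-3]
  row3 -= -1·row1 → [0,0,25,-11]
  row3 -= 5·row2 → [0,0,0,4]

L=[[1,0,0,0],[5,1,0,0],[5,2,1,0],[-4,-1,5,1]] U=[[-1,5,1,3],[0,-1,2,-4],[0,0,5,-3],[0,0,0,4]]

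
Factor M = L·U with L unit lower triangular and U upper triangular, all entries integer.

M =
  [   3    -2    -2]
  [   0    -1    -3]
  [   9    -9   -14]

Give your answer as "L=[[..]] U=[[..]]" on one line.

  r1 -= 0·r0 → [0,-1,-3]
  r2 -= 3·r0 → [0,-3,-8]
  r2 -= 3·r1 → [0,0,1]

L=[[1,0,0],[0,1,0],[3,3,1]] U=[[3,-2,-2],[0,-1,-3],[0,0,1]]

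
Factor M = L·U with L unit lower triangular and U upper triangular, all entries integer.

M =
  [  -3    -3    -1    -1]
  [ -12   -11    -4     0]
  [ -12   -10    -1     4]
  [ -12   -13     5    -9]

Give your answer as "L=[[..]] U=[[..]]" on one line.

L=[[1,0,0,0],[4,1,0,0],[4,2,1,0],[4,-1,3,1]] U=[[-3,-3,-1,-1],[0,1,0,4],[0,0,3,0],[0,0,0,-1]]

  R1 -= 4·R0 → [0,1,0,4]
  R2 -= 4·R0 → [0,2,3,8]
  R3 -= 4·R0 → [0,-1,9,-5]
  R2 -= 2·R1 → [0,0,3,0]
  R3 -= -1·R1 → [0,0,9,-1]
  R3 -= 3·R2 → [0,0,0,-1]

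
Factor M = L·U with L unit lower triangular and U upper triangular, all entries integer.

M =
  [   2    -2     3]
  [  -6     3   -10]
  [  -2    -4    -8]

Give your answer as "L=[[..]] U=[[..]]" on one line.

  row1 -= -3·row0 → [0,-3,-1]
  row2 -= -1·row0 → [0,-6,-5]
  row2 -= 2·row1 → [0,0,-3]

L=[[1,0,0],[-3,1,0],[-1,2,1]] U=[[2,-2,3],[0,-3,-1],[0,0,-3]]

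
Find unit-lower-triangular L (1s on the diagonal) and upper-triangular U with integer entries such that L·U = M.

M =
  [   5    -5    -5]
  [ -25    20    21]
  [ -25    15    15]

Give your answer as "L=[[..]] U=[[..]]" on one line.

L=[[1,0,0],[-5,1,0],[-5,2,1]] U=[[5,-5,-5],[0,-5,-4],[0,0,-2]]

  R1 -= -5·R0 → [0,-5,-4]
  R2 -= -5·R0 → [0,-10,-10]
  R2 -= 2·R1 → [0,0,-2]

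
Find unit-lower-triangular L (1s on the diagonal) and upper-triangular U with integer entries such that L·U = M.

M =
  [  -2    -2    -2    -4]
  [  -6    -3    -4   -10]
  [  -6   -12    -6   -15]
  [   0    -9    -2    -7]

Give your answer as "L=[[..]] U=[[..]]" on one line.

  R1 -= 3·R0 → [0,3,2,2]
  R2 -= 3·R0 → [0,-6,0,-3]
  R3 -= 0·R0 → [0,-9,-2,-7]
  R2 -= -2·R1 → [0,0,4,1]
  R3 -= -3·R1 → [0,0,4,-1]
  R3 -= 1·R2 → [0,0,0,-2]

L=[[1,0,0,0],[3,1,0,0],[3,-2,1,0],[0,-3,1,1]] U=[[-2,-2,-2,-4],[0,3,2,2],[0,0,4,1],[0,0,0,-2]]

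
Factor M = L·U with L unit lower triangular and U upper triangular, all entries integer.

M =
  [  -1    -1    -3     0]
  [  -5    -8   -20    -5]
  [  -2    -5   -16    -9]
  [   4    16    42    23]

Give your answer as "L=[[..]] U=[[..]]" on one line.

L=[[1,0,0,0],[5,1,0,0],[2,1,1,0],[-4,-4,-2,1]] U=[[-1,-1,-3,0],[0,-3,-5,-5],[0,0,-5,-4],[0,0,0,-5]]

  R1 -= 5·R0 → [0,-3,-5,-5]
  R2 -= 2·R0 → [0,-3,-10,-9]
  R3 -= -4·R0 → [0,12,30,23]
  R2 -= 1·R1 → [0,0,-5,-4]
  R3 -= -4·R1 → [0,0,10,3]
  R3 -= -2·R2 → [0,0,0,-5]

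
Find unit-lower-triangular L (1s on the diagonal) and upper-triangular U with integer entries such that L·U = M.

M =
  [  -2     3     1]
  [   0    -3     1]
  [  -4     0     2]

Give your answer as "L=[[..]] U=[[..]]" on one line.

  R1 -= 0·R0 → [0,-3,1]
  R2 -= 2·R0 → [0,-6,0]
  R2 -= 2·R1 → [0,0,-2]

L=[[1,0,0],[0,1,0],[2,2,1]] U=[[-2,3,1],[0,-3,1],[0,0,-2]]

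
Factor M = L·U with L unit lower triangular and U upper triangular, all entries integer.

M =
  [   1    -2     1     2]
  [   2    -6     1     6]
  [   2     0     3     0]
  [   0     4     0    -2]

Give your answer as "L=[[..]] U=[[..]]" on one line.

  r1 -= 2·r0 → [0,-2,-1,2]
  r2 -= 2·r0 → [0,4,1,-4]
  r3 -= 0·r0 → [0,4,0,-2]
  r2 -= -2·r1 → [0,0,-1,0]
  r3 -= -2·r1 → [0,0,-2,2]
  r3 -= 2·r2 → [0,0,0,2]

L=[[1,0,0,0],[2,1,0,0],[2,-2,1,0],[0,-2,2,1]] U=[[1,-2,1,2],[0,-2,-1,2],[0,0,-1,0],[0,0,0,2]]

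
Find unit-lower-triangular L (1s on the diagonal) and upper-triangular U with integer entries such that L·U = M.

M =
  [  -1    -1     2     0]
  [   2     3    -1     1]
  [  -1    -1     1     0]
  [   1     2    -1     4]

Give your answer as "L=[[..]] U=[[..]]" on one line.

L=[[1,0,0,0],[-2,1,0,0],[1,0,1,0],[-1,1,2,1]] U=[[-1,-1,2,0],[0,1,3,1],[0,0,-1,0],[0,0,0,3]]

  R1 -= -2·R0 → [0,1,3,1]
  R2 -= 1·R0 → [0,0,-1,0]
  R3 -= -1·R0 → [0,1,1,4]
  R2 -= 0·R1 → [0,0,-1,0]
  R3 -= 1·R1 → [0,0,-2,3]
  R3 -= 2·R2 → [0,0,0,3]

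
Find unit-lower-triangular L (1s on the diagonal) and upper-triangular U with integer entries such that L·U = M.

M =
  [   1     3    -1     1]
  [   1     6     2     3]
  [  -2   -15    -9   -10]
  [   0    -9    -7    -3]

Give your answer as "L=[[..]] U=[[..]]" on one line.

  row1 -= 1·row0 → [0,3,3,2]
  row2 -= -2·row0 → [0,-9,-11,-8]
  row3 -= 0·row0 → [0,-9,-7,-3]
  row2 -= -3·row1 → [0,0,-2,-2]
  row3 -= -3·row1 → [0,0,2,3]
  row3 -= -1·row2 → [0,0,0,1]

L=[[1,0,0,0],[1,1,0,0],[-2,-3,1,0],[0,-3,-1,1]] U=[[1,3,-1,1],[0,3,3,2],[0,0,-2,-2],[0,0,0,1]]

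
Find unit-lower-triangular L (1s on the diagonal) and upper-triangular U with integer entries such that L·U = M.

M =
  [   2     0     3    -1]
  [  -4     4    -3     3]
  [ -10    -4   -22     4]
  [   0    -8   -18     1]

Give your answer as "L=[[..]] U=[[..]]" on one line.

  row1 -= -2·row0 → [0,4,3,1]
  row2 -= -5·row0 → [0,-4,-7,-1]
  row3 -= 0·row0 → [0,-8,-18,1]
  row2 -= -1·row1 → [0,0,-4,0]
  row3 -= -2·row1 → [0,0,-12,3]
  row3 -= 3·row2 → [0,0,0,3]

L=[[1,0,0,0],[-2,1,0,0],[-5,-1,1,0],[0,-2,3,1]] U=[[2,0,3,-1],[0,4,3,1],[0,0,-4,0],[0,0,0,3]]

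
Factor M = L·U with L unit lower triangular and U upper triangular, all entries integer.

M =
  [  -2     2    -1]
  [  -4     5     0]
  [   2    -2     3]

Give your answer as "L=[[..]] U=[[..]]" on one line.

  R1 -= 2·R0 → [0,1,2]
  R2 -= -1·R0 → [0,0,2]
  R2 -= 0·R1 → [0,0,2]

L=[[1,0,0],[2,1,0],[-1,0,1]] U=[[-2,2,-1],[0,1,2],[0,0,2]]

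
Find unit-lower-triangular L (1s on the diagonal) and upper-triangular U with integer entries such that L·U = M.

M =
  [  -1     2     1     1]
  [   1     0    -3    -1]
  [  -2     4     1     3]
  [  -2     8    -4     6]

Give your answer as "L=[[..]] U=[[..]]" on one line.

  R1 -= -1·R0 → [0,2,-2,0]
  R2 -= 2·R0 → [0,0,-1,1]
  R3 -= 2·R0 → [0,4,-6,4]
  R2 -= 0·R1 → [0,0,-1,1]
  R3 -= 2·R1 → [0,0,-2,4]
  R3 -= 2·R2 → [0,0,0,2]

L=[[1,0,0,0],[-1,1,0,0],[2,0,1,0],[2,2,2,1]] U=[[-1,2,1,1],[0,2,-2,0],[0,0,-1,1],[0,0,0,2]]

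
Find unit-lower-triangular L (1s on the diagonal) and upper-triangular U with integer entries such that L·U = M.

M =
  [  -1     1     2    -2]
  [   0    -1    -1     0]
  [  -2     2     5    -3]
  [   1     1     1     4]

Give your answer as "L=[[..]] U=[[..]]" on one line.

L=[[1,0,0,0],[0,1,0,0],[2,0,1,0],[-1,-2,1,1]] U=[[-1,1,2,-2],[0,-1,-1,0],[0,0,1,1],[0,0,0,1]]

  row1 -= 0·row0 → [0,-1,-1,0]
  row2 -= 2·row0 → [0,0,1,1]
  row3 -= -1·row0 → [0,2,3,2]
  row2 -= 0·row1 → [0,0,1,1]
  row3 -= -2·row1 → [0,0,1,2]
  row3 -= 1·row2 → [0,0,0,1]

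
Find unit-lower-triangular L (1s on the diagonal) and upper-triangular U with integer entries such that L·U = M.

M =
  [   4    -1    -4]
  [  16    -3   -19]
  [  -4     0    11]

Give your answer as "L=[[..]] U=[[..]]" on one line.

L=[[1,0,0],[4,1,0],[-1,-1,1]] U=[[4,-1,-4],[0,1,-3],[0,0,4]]

  R1 -= 4·R0 → [0,1,-3]
  R2 -= -1·R0 → [0,-1,7]
  R2 -= -1·R1 → [0,0,4]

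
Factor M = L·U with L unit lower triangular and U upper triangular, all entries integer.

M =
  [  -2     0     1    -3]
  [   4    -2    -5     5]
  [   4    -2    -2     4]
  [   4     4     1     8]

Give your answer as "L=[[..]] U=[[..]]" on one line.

L=[[1,0,0,0],[-2,1,0,0],[-2,1,1,0],[-2,-2,-1,1]] U=[[-2,0,1,-3],[0,-2,-3,-1],[0,0,3,-1],[0,0,0,-1]]

  r1 -= -2·r0 → [0,-2,-3,-1]
  r2 -= -2·r0 → [0,-2,0,-2]
  r3 -= -2·r0 → [0,4,3,2]
  r2 -= 1·r1 → [0,0,3,-1]
  r3 -= -2·r1 → [0,0,-3,0]
  r3 -= -1·r2 → [0,0,0,-1]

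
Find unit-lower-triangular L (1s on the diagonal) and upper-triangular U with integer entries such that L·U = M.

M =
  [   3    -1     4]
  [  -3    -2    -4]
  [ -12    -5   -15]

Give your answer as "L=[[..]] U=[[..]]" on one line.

L=[[1,0,0],[-1,1,0],[-4,3,1]] U=[[3,-1,4],[0,-3,0],[0,0,1]]

  row1 -= -1·row0 → [0,-3,0]
  row2 -= -4·row0 → [0,-9,1]
  row2 -= 3·row1 → [0,0,1]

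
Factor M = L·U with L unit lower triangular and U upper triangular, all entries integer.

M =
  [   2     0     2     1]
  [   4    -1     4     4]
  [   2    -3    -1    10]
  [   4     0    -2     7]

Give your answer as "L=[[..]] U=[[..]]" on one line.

L=[[1,0,0,0],[2,1,0,0],[1,3,1,0],[2,0,2,1]] U=[[2,0,2,1],[0,-1,0,2],[0,0,-3,3],[0,0,0,-1]]

  R1 -= 2·R0 → [0,-1,0,2]
  R2 -= 1·R0 → [0,-3,-3,9]
  R3 -= 2·R0 → [0,0,-6,5]
  R2 -= 3·R1 → [0,0,-3,3]
  R3 -= 0·R1 → [0,0,-6,5]
  R3 -= 2·R2 → [0,0,0,-1]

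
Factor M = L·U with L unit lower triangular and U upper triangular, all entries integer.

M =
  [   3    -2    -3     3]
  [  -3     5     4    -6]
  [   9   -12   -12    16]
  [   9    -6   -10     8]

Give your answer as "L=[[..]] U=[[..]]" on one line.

L=[[1,0,0,0],[-1,1,0,0],[3,-2,1,0],[3,0,1,1]] U=[[3,-2,-3,3],[0,3,1,-3],[0,0,-1,1],[0,0,0,-2]]

  row1 -= -1·row0 → [0,3,1,-3]
  row2 -= 3·row0 → [0,-6,-3,7]
  row3 -= 3·row0 → [0,0,-1,-1]
  row2 -= -2·row1 → [0,0,-1,1]
  row3 -= 0·row1 → [0,0,-1,-1]
  row3 -= 1·row2 → [0,0,0,-2]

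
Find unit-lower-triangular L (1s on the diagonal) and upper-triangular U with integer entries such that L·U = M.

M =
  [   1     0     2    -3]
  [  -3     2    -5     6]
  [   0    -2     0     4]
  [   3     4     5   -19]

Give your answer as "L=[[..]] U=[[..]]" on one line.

  r1 -= -3·r0 → [0,2,1,-3]
  r2 -= 0·r0 → [0,-2,0,4]
  r3 -= 3·r0 → [0,4,-1,-10]
  r2 -= -1·r1 → [0,0,1,1]
  r3 -= 2·r1 → [0,0,-3,-4]
  r3 -= -3·r2 → [0,0,0,-1]

L=[[1,0,0,0],[-3,1,0,0],[0,-1,1,0],[3,2,-3,1]] U=[[1,0,2,-3],[0,2,1,-3],[0,0,1,1],[0,0,0,-1]]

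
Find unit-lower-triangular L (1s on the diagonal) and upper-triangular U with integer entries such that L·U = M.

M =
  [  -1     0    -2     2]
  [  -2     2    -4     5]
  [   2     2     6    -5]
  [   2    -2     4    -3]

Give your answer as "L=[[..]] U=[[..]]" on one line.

  R1 -= 2·R0 → [0,2,0,1]
  R2 -= -2·R0 → [0,2,2,-1]
  R3 -= -2·R0 → [0,-2,0,1]
  R2 -= 1·R1 → [0,0,2,-2]
  R3 -= -1·R1 → [0,0,0,2]
  R3 -= 0·R2 → [0,0,0,2]

L=[[1,0,0,0],[2,1,0,0],[-2,1,1,0],[-2,-1,0,1]] U=[[-1,0,-2,2],[0,2,0,1],[0,0,2,-2],[0,0,0,2]]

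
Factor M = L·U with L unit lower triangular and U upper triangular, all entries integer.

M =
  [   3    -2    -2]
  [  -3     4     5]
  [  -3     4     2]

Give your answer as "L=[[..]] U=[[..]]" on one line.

  r1 -= -1·r0 → [0,2,3]
  r2 -= -1·r0 → [0,2,0]
  r2 -= 1·r1 → [0,0,-3]

L=[[1,0,0],[-1,1,0],[-1,1,1]] U=[[3,-2,-2],[0,2,3],[0,0,-3]]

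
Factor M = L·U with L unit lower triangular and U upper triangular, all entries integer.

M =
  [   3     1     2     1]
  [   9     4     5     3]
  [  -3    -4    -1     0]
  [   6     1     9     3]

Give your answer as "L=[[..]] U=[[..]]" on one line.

L=[[1,0,0,0],[3,1,0,0],[-1,-3,1,0],[2,-1,-2,1]] U=[[3,1,2,1],[0,1,-1,0],[0,0,-2,1],[0,0,0,3]]

  r1 -= 3·r0 → [0,1,-1,0]
  r2 -= -1·r0 → [0,-3,1,1]
  r3 -= 2·r0 → [0,-1,5,1]
  r2 -= -3·r1 → [0,0,-2,1]
  r3 -= -1·r1 → [0,0,4,1]
  r3 -= -2·r2 → [0,0,0,3]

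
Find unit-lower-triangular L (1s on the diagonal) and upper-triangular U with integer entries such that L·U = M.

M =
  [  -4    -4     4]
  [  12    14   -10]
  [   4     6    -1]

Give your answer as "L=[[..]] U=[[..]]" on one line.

  row1 -= -3·row0 → [0,2,2]
  row2 -= -1·row0 → [0,2,3]
  row2 -= 1·row1 → [0,0,1]

L=[[1,0,0],[-3,1,0],[-1,1,1]] U=[[-4,-4,4],[0,2,2],[0,0,1]]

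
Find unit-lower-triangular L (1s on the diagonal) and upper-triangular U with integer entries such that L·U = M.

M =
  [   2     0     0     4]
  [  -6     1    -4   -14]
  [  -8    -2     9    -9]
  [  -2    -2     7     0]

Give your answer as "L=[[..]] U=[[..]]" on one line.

  r1 -= -3·r0 → [0,1,-4,-2]
  r2 -= -4·r0 → [0,-2,9,7]
  r3 -= -1·r0 → [0,-2,7,4]
  r2 -= -2·r1 → [0,0,1,3]
  r3 -= -2·r1 → [0,0,-1,0]
  r3 -= -1·r2 → [0,0,0,3]

L=[[1,0,0,0],[-3,1,0,0],[-4,-2,1,0],[-1,-2,-1,1]] U=[[2,0,0,4],[0,1,-4,-2],[0,0,1,3],[0,0,0,3]]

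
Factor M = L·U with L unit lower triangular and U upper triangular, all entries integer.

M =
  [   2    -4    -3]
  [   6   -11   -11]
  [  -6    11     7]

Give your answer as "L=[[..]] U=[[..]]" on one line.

L=[[1,0,0],[3,1,0],[-3,-1,1]] U=[[2,-4,-3],[0,1,-2],[0,0,-4]]

  row1 -= 3·row0 → [0,1,-2]
  row2 -= -3·row0 → [0,-1,-2]
  row2 -= -1·row1 → [0,0,-4]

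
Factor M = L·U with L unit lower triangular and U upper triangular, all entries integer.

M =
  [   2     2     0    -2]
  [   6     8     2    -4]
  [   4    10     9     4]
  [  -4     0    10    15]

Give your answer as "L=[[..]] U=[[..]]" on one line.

L=[[1,0,0,0],[3,1,0,0],[2,3,1,0],[-2,2,2,1]] U=[[2,2,0,-2],[0,2,2,2],[0,0,3,2],[0,0,0,3]]

  row1 -= 3·row0 → [0,2,2,2]
  row2 -= 2·row0 → [0,6,9,8]
  row3 -= -2·row0 → [0,4,10,11]
  row2 -= 3·row1 → [0,0,3,2]
  row3 -= 2·row1 → [0,0,6,7]
  row3 -= 2·row2 → [0,0,0,3]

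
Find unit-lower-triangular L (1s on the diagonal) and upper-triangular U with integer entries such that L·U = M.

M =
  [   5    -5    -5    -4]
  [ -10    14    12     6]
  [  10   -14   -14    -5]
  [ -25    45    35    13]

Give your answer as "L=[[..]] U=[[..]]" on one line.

  row1 -= -2·row0 → [0,4,2,-2]
  row2 -= 2·row0 → [0,-4,-4,3]
  row3 -= -5·row0 → [0,20,10,-7]
  row2 -= -1·row1 → [0,0,-2,1]
  row3 -= 5·row1 → [0,0,0,3]
  row3 -= 0·row2 → [0,0,0,3]

L=[[1,0,0,0],[-2,1,0,0],[2,-1,1,0],[-5,5,0,1]] U=[[5,-5,-5,-4],[0,4,2,-2],[0,0,-2,1],[0,0,0,3]]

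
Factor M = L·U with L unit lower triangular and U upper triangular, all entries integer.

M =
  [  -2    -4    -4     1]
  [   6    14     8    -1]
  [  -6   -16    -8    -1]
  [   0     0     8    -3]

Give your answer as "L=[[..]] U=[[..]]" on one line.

  R1 -= -3·R0 → [0,2,-4,2]
  R2 -= 3·R0 → [0,-4,4,-4]
  R3 -= 0·R0 → [0,0,8,-3]
  R2 -= -2·R1 → [0,0,-4,0]
  R3 -= 0·R1 → [0,0,8,-3]
  R3 -= -2·R2 → [0,0,0,-3]

L=[[1,0,0,0],[-3,1,0,0],[3,-2,1,0],[0,0,-2,1]] U=[[-2,-4,-4,1],[0,2,-4,2],[0,0,-4,0],[0,0,0,-3]]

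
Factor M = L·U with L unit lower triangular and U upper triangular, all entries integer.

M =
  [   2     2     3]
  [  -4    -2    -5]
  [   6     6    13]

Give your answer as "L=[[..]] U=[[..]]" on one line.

L=[[1,0,0],[-2,1,0],[3,0,1]] U=[[2,2,3],[0,2,1],[0,0,4]]

  R1 -= -2·R0 → [0,2,1]
  R2 -= 3·R0 → [0,0,4]
  R2 -= 0·R1 → [0,0,4]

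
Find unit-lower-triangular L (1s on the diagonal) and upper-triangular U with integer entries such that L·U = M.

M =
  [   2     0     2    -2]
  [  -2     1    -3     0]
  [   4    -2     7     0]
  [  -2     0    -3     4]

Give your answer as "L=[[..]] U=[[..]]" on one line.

L=[[1,0,0,0],[-1,1,0,0],[2,-2,1,0],[-1,0,-1,1]] U=[[2,0,2,-2],[0,1,-1,-2],[0,0,1,0],[0,0,0,2]]

  row1 -= -1·row0 → [0,1,-1,-2]
  row2 -= 2·row0 → [0,-2,3,4]
  row3 -= -1·row0 → [0,0,-1,2]
  row2 -= -2·row1 → [0,0,1,0]
  row3 -= 0·row1 → [0,0,-1,2]
  row3 -= -1·row2 → [0,0,0,2]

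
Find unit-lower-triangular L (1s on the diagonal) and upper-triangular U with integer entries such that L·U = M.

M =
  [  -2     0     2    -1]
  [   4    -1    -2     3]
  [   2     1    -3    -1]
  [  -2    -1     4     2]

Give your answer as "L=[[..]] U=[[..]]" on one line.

L=[[1,0,0,0],[-2,1,0,0],[-1,-1,1,0],[1,1,0,1]] U=[[-2,0,2,-1],[0,-1,2,1],[0,0,1,-1],[0,0,0,2]]

  row1 -= -2·row0 → [0,-1,2,1]
  row2 -= -1·row0 → [0,1,-1,-2]
  row3 -= 1·row0 → [0,-1,2,3]
  row2 -= -1·row1 → [0,0,1,-1]
  row3 -= 1·row1 → [0,0,0,2]
  row3 -= 0·row2 → [0,0,0,2]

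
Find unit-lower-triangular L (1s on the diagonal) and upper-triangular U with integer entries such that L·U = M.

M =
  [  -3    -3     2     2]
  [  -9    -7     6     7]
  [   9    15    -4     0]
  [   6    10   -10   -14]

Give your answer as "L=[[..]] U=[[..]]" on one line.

  R1 -= 3·R0 → [0,2,0,1]
  R2 -= -3·R0 → [0,6,2,6]
  R3 -= -2·R0 → [0,4,-6,-10]
  R2 -= 3·R1 → [0,0,2,3]
  R3 -= 2·R1 → [0,0,-6,-12]
  R3 -= -3·R2 → [0,0,0,-3]

L=[[1,0,0,0],[3,1,0,0],[-3,3,1,0],[-2,2,-3,1]] U=[[-3,-3,2,2],[0,2,0,1],[0,0,2,3],[0,0,0,-3]]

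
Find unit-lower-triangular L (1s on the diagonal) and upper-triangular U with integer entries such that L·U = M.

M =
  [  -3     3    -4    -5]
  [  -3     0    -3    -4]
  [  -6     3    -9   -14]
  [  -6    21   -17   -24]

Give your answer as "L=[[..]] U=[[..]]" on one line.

L=[[1,0,0,0],[1,1,0,0],[2,1,1,0],[2,-5,2,1]] U=[[-3,3,-4,-5],[0,-3,1,1],[0,0,-2,-5],[0,0,0,1]]

  row1 -= 1·row0 → [0,-3,1,1]
  row2 -= 2·row0 → [0,-3,-1,-4]
  row3 -= 2·row0 → [0,15,-9,-14]
  row2 -= 1·row1 → [0,0,-2,-5]
  row3 -= -5·row1 → [0,0,-4,-9]
  row3 -= 2·row2 → [0,0,0,1]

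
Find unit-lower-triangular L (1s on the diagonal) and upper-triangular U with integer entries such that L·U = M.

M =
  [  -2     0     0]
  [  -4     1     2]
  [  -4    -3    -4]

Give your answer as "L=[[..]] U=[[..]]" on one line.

  R1 -= 2·R0 → [0,1,2]
  R2 -= 2·R0 → [0,-3,-4]
  R2 -= -3·R1 → [0,0,2]

L=[[1,0,0],[2,1,0],[2,-3,1]] U=[[-2,0,0],[0,1,2],[0,0,2]]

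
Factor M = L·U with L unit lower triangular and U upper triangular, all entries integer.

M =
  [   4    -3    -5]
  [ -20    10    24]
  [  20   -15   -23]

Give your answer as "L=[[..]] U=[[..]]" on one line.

L=[[1,0,0],[-5,1,0],[5,0,1]] U=[[4,-3,-5],[0,-5,-1],[0,0,2]]

  R1 -= -5·R0 → [0,-5,-1]
  R2 -= 5·R0 → [0,0,2]
  R2 -= 0·R1 → [0,0,2]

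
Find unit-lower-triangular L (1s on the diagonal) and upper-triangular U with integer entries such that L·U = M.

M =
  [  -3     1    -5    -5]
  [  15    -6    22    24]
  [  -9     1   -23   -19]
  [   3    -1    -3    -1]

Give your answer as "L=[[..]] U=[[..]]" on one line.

L=[[1,0,0,0],[-5,1,0,0],[3,2,1,0],[-1,0,4,1]] U=[[-3,1,-5,-5],[0,-1,-3,-1],[0,0,-2,-2],[0,0,0,2]]

  row1 -= -5·row0 → [0,-1,-3,-1]
  row2 -= 3·row0 → [0,-2,-8,-4]
  row3 -= -1·row0 → [0,0,-8,-6]
  row2 -= 2·row1 → [0,0,-2,-2]
  row3 -= 0·row1 → [0,0,-8,-6]
  row3 -= 4·row2 → [0,0,0,2]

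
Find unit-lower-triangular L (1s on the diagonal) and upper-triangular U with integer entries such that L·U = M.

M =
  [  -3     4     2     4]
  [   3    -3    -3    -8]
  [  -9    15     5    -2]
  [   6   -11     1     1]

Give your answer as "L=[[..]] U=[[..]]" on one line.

L=[[1,0,0,0],[-1,1,0,0],[3,3,1,0],[-2,-3,1,1]] U=[[-3,4,2,4],[0,1,-1,-4],[0,0,2,-2],[0,0,0,-1]]

  row1 -= -1·row0 → [0,1,-1,-4]
  row2 -= 3·row0 → [0,3,-1,-14]
  row3 -= -2·row0 → [0,-3,5,9]
  row2 -= 3·row1 → [0,0,2,-2]
  row3 -= -3·row1 → [0,0,2,-3]
  row3 -= 1·row2 → [0,0,0,-1]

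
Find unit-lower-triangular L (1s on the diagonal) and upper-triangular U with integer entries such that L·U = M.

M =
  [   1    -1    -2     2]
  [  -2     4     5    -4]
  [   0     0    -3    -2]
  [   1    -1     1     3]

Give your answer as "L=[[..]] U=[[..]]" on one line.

  row1 -= -2·row0 → [0,2,1,0]
  row2 -= 0·row0 → [0,0,-3,-2]
  row3 -= 1·row0 → [0,0,3,1]
  row2 -= 0·row1 → [0,0,-3,-2]
  row3 -= 0·row1 → [0,0,3,1]
  row3 -= -1·row2 → [0,0,0,-1]

L=[[1,0,0,0],[-2,1,0,0],[0,0,1,0],[1,0,-1,1]] U=[[1,-1,-2,2],[0,2,1,0],[0,0,-3,-2],[0,0,0,-1]]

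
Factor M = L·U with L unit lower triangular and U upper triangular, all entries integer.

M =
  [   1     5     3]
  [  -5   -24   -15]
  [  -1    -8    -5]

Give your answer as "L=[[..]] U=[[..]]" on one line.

L=[[1,0,0],[-5,1,0],[-1,-3,1]] U=[[1,5,3],[0,1,0],[0,0,-2]]

  r1 -= -5·r0 → [0,1,0]
  r2 -= -1·r0 → [0,-3,-2]
  r2 -= -3·r1 → [0,0,-2]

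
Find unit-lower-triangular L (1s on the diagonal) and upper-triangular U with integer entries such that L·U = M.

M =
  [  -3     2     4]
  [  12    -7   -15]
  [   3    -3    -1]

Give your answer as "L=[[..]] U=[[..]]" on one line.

L=[[1,0,0],[-4,1,0],[-1,-1,1]] U=[[-3,2,4],[0,1,1],[0,0,4]]

  R1 -= -4·R0 → [0,1,1]
  R2 -= -1·R0 → [0,-1,3]
  R2 -= -1·R1 → [0,0,4]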